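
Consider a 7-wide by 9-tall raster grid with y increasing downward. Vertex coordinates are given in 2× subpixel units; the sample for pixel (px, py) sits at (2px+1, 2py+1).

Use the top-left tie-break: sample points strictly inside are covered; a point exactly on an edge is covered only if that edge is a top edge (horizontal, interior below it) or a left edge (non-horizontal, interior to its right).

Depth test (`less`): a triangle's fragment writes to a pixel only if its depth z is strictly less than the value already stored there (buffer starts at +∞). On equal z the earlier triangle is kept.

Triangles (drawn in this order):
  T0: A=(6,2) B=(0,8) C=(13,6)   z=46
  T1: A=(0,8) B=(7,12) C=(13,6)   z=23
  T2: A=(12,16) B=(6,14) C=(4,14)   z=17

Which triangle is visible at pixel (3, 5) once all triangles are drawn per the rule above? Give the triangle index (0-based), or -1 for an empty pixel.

T0:
  2·area = 66  (B↔C swapped to make it positive)
  edge (6, 2)→(13, 6): d=(7,4) right/bottom  bias=-1
  edge (13, 6)→(0, 8): d=(-13,2) right/bottom  bias=-1
  edge (0, 8)→(6, 2): d=(6,-6) top-left  bias=+0
    (3,0)@(7, 1): e=[-11,77,0] → .  [on edge]
    (2,1)@(5, 3): e=[11,55,0] → X  [on edge]
    (3,1)@(7, 3): e=[3,51,12] → X
    (4,1)@(9, 3): e=[-5,47,24] → .
    (1,2)@(3, 5): e=[33,33,0] → X  [on edge]
    (4,2)@(9, 5): e=[9,21,36] → X
    (5,2)@(11, 5): e=[1,17,48] → X
    (6,2)@(13, 5): e=[-7,13,60] → .
    (0,3)@(1, 7): e=[55,11,0] → X  [on edge]
    (3,3)@(7, 7): e=[31,-1,36] → .
    (4,3)@(9, 7): e=[23,-5,48] → .
    (5,3)@(11, 7): e=[15,-9,60] → .
  covered (10 px):
    . . . . . . .
    . . X X . . .
    . X X X X X .
    X X X . . . .
    . . . . . . .
    . . . . . . .
    . . . . . . .
    . . . . . . .
    . . . . . . .
T1:
  2·area = 66  (B↔C swapped to make it positive)
  edge (0, 8)→(13, 6): d=(13,-2) top-left  bias=+0
  edge (13, 6)→(7, 12): d=(-6,6) right/bottom  bias=-1
  edge (7, 12)→(0, 8): d=(-7,-4) top-left  bias=+0
    (3,3)@(7, 7): e=[1,30,35] → X
    (4,3)@(9, 7): e=[5,18,43] → X
    (5,3)@(11, 7): e=[9,6,51] → X
    (6,3)@(13, 7): e=[13,-6,59] → .
    (1,4)@(3, 9): e=[19,42,5] → X
    (2,4)@(5, 9): e=[23,30,13] → X
    (5,4)@(11, 9): e=[35,-6,37] → .
    (1,5)@(3, 11): e=[45,30,-9] → .
    (2,5)@(5, 11): e=[49,18,-1] → .
    (3,5)@(7, 11): e=[53,6,7] → X
    (4,5)@(9, 11): e=[57,-6,15] → .
    (3,6)@(7, 13): e=[79,-6,-7] → .
  covered (8 px):
    . . . . . . .
    . . . . . . .
    . . . . . . .
    . . . X X X .
    . X X X X . .
    . . . X . . .
    . . . . . . .
    . . . . . . .
    . . . . . . .
T2:
  2·area = 4  (B↔C swapped to make it positive)
  edge (12, 16)→(4, 14): d=(-8,-2) top-left  bias=+0
  edge (4, 14)→(6, 14): d=(2,0) top-left  bias=+0
  edge (6, 14)→(12, 16): d=(6,2) right/bottom  bias=-1
    (1,6)@(3, 13): e=[6,-2,0] → .  [on edge]
    (4,7)@(9, 15): e=[2,2,0] → .  [on edge]
  covered (0 px):
    . . . . . . .
    . . . . . . .
    . . . . . . .
    . . . . . . .
    . . . . . . .
    . . . . . . .
    . . . . . . .
    . . . . . . .
    . . . . . . .

Z-buffer (winner per pixel, '.' = empty):
  . . . . . . .
  . . 0 0 . . .
  . 0 0 0 0 0 .
  0 0 0 1 1 1 .
  . 1 1 1 1 . .
  . . . 1 . . .
  . . . . . . .
  . . . . . . .
  . . . . . . .

Result: 1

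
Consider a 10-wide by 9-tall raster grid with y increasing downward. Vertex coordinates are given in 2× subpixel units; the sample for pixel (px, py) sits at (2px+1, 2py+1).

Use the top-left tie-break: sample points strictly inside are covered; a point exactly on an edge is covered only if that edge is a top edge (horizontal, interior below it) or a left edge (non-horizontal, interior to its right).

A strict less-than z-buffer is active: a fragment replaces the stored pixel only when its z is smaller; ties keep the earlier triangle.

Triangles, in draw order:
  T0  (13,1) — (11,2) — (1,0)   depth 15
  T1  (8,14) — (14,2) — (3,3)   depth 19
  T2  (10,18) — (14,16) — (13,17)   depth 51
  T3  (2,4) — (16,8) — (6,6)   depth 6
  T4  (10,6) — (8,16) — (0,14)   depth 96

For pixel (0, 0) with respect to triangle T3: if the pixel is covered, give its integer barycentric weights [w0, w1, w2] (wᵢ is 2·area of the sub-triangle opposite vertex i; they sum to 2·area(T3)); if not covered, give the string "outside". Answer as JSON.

T0:
  2·area = 14
  edge (13, 1)→(11, 2): d=(-2,1) right/bottom  bias=-1
  edge (11, 2)→(1, 0): d=(-10,-2) top-left  bias=+0
  edge (1, 0)→(13, 1): d=(12,1) right/bottom  bias=-1
    (3,0)@(7, 1): e=[6,2,6] → █
    (4,0)@(9, 1): e=[4,6,4] → █
    (5,0)@(11, 1): e=[2,10,2] → █
    (6,0)@(13, 1): e=[0,14,0] → ·  [on edge]
    (3,1)@(7, 3): e=[2,-18,30] → ·
    (4,1)@(9, 3): e=[0,-14,28] → ·  [on edge]
    (5,1)@(11, 3): e=[-2,-10,26] → ·
    (2,2)@(5, 5): e=[0,-42,56] → ·  [on edge]
    (0,3)@(1, 7): e=[0,-70,84] → ·  [on edge]
  covered (3 px):
    · · · █ █ █ · · · ·
    · · · · · · · · · ·
    · · · · · · · · · ·
    · · · · · · · · · ·
    · · · · · · · · · ·
    · · · · · · · · · ·
    · · · · · · · · · ·
    · · · · · · · · · ·
    · · · · · · · · · ·
T1:
  2·area = 126  (B↔C swapped to make it positive)
  edge (8, 14)→(3, 3): d=(-5,-11) top-left  bias=+0
  edge (3, 3)→(14, 2): d=(11,-1) top-left  bias=+0
  edge (14, 2)→(8, 14): d=(-6,12) right/bottom  bias=-1
    (1,1)@(3, 3): e=[0,0,126] → █  [on edge]
    (2,1)@(5, 3): e=[22,2,102] → █
    (3,1)@(7, 3): e=[44,4,78] → █
    (4,1)@(9, 3): e=[66,6,54] → █
    (5,1)@(11, 3): e=[88,8,30] → █
    (6,1)@(13, 3): e=[110,10,6] → █
    (7,1)@(15, 3): e=[132,12,-18] → ·
    (1,2)@(3, 5): e=[-10,22,114] → ·
    (2,2)@(5, 5): e=[12,24,90] → █
    (6,2)@(13, 5): e=[100,32,-6] → ·
    (2,3)@(5, 7): e=[2,46,78] → █
    (6,3)@(13, 7): e=[90,54,-18] → ·
  covered (18 px):
    · · · · · · · · · ·
    · █ █ █ █ █ █ · · ·
    · · █ █ █ █ · · · ·
    · · █ █ █ █ · · · ·
    · · · █ █ · · · · ·
    · · · █ █ · · · · ·
    · · · · · · · · · ·
    · · · · · · · · · ·
    · · · · · · · · · ·
T2:
  2·area = 2
  edge (10, 18)→(14, 16): d=(4,-2) top-left  bias=+0
  edge (14, 16)→(13, 17): d=(-1,1) right/bottom  bias=-1
  edge (13, 17)→(10, 18): d=(-3,1) right/bottom  bias=-1
    (9,5)@(19, 11): e=[-10,0,12] → ·  [on edge]
    (8,6)@(17, 13): e=[-6,0,8] → ·  [on edge]
    (7,7)@(15, 15): e=[-2,0,4] → ·  [on edge]
    (9,7)@(19, 15): e=[6,-4,0] → ·  [on edge]
    (6,8)@(13, 17): e=[2,0,0] → ·  [on edge]
  covered (0 px):
    · · · · · · · · · ·
    · · · · · · · · · ·
    · · · · · · · · · ·
    · · · · · · · · · ·
    · · · · · · · · · ·
    · · · · · · · · · ·
    · · · · · · · · · ·
    · · · · · · · · · ·
    · · · · · · · · · ·
T3:
  2·area = 12
  edge (2, 4)→(16, 8): d=(14,4) right/bottom  bias=-1
  edge (16, 8)→(6, 6): d=(-10,-2) top-left  bias=+0
  edge (6, 6)→(2, 4): d=(-4,-2) top-left  bias=+0
    (0,2)@(1, 5): e=[18,0,-6] → ·  [on edge]
    (2,2)@(5, 5): e=[2,8,2] → █
    (3,2)@(7, 5): e=[-6,12,6] → ·
    (2,3)@(5, 7): e=[30,-12,-6] → ·
    (5,3)@(11, 7): e=[6,0,6] → █  [on edge]
    (6,3)@(13, 7): e=[-2,4,10] → ·
    (5,4)@(11, 9): e=[34,-20,-2] → ·
  covered (2 px):
    · · · · · · · · · ·
    · · · · · · · · · ·
    · · █ · · · · · · ·
    · · · · · █ · · · ·
    · · · · · · · · · ·
    · · · · · · · · · ·
    · · · · · · · · · ·
    · · · · · · · · · ·
    · · · · · · · · · ·
T4:
  2·area = 84
  edge (10, 6)→(8, 16): d=(-2,10) right/bottom  bias=-1
  edge (8, 16)→(0, 14): d=(-8,-2) top-left  bias=+0
  edge (0, 14)→(10, 6): d=(10,-8) top-left  bias=+0
    (5,0)@(11, 1): e=[0,126,-42] → ·  [on edge]
    (4,3)@(9, 7): e=[8,74,2] → █
    (5,3)@(11, 7): e=[-12,78,18] → ·
    (3,4)@(7, 9): e=[24,54,6] → █
    (5,4)@(11, 9): e=[-16,62,38] → ·
    (2,5)@(5, 11): e=[40,34,10] → █
    (4,5)@(9, 11): e=[0,42,42] → ·  [on edge]
    (1,6)@(3, 13): e=[56,14,14] → █
    (4,6)@(9, 13): e=[-4,26,62] → ·
    (1,7)@(3, 15): e=[52,-2,34] → ·
    (2,7)@(5, 15): e=[32,2,50] → █
    (4,7)@(9, 15): e=[-8,10,82] → ·
  covered (10 px):
    · · · · · · · · · ·
    · · · · · · · · · ·
    · · · · · · · · · ·
    · · · · █ · · · · ·
    · · · █ █ · · · · ·
    · · █ █ · · · · · ·
    · █ █ █ · · · · · ·
    · · █ █ · · · · · ·
    · · · · · · · · · ·

Final: "outside"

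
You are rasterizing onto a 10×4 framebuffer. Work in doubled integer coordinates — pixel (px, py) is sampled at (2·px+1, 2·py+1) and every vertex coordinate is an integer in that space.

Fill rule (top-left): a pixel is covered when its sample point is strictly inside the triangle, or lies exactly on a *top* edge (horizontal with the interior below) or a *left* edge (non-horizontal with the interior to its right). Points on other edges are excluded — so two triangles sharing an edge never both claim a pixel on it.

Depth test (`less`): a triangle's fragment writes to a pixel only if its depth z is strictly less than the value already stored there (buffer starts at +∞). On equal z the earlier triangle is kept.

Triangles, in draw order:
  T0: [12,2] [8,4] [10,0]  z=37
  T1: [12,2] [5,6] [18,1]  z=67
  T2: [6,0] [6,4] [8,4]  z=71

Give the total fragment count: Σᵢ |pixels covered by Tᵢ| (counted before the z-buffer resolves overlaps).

T0:
  2·area = 12
  edge (12, 2)→(8, 4): d=(-4,2) right/bottom  bias=-1
  edge (8, 4)→(10, 0): d=(2,-4) top-left  bias=+0
  edge (10, 0)→(12, 2): d=(2,2) right/bottom  bias=-1
    (5,0)@(11, 1): e=[6,6,0] → ·  [on edge]
    (4,1)@(9, 3): e=[2,2,8] → #
    (5,1)@(11, 3): e=[-2,10,4] → ·
    (6,1)@(13, 3): e=[-6,18,0] → ·  [on edge]
    (4,2)@(9, 5): e=[-6,6,12] → ·
    (7,2)@(15, 5): e=[-18,30,0] → ·  [on edge]
    (8,3)@(17, 7): e=[-30,42,0] → ·  [on edge]
  covered (1 px):
    · · · · · · · · · ·
    · · · · # · · · · ·
    · · · · · · · · · ·
    · · · · · · · · · ·
T1:
  2·area = 17  (B↔C swapped to make it positive)
  edge (12, 2)→(18, 1): d=(6,-1) top-left  bias=+0
  edge (18, 1)→(5, 6): d=(-13,5) right/bottom  bias=-1
  edge (5, 6)→(12, 2): d=(7,-4) top-left  bias=+0
    (5,1)@(11, 3): e=[5,9,3] → #
    (6,1)@(13, 3): e=[7,-1,11] → ·
    (3,2)@(7, 5): e=[13,3,1] → #
    (4,2)@(9, 5): e=[15,-7,9] → ·
    (5,2)@(11, 5): e=[17,-17,17] → ·
    (3,3)@(7, 7): e=[25,-23,15] → ·
  covered (2 px):
    · · · · · · · · · ·
    · · · · · # · · · ·
    · · · # · · · · · ·
    · · · · · · · · · ·
T2:
  2·area = 8  (B↔C swapped to make it positive)
  edge (6, 0)→(8, 4): d=(2,4) right/bottom  bias=-1
  edge (8, 4)→(6, 4): d=(-2,0) right/bottom  bias=-1
  edge (6, 4)→(6, 0): d=(0,-4) top-left  bias=+0
    (3,1)@(7, 3): e=[2,2,4] → #
    (4,1)@(9, 3): e=[-6,2,12] → ·
    (3,2)@(7, 5): e=[6,-2,4] → ·
  covered (1 px):
    · · · · · · · · · ·
    · · · # · · · · · ·
    · · · · · · · · · ·
    · · · · · · · · · ·

Final: 4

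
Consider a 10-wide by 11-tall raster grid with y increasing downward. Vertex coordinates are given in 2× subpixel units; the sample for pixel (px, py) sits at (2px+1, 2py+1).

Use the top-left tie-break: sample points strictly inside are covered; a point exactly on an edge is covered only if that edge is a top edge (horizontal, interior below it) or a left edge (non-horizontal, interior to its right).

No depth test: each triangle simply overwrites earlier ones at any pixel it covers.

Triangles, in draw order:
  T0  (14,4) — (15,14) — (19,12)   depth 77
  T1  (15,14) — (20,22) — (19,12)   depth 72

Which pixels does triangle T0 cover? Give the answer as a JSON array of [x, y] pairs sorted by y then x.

T0:
  2·area = 42  (B↔C swapped to make it positive)
  edge (14, 4)→(19, 12): d=(5,8) right/bottom  bias=-1
  edge (19, 12)→(15, 14): d=(-4,2) right/bottom  bias=-1
  edge (15, 14)→(14, 4): d=(-1,-10) top-left  bias=+0
    (7,3)@(15, 7): e=[7,28,7] → #
    (8,3)@(17, 7): e=[-9,24,27] → ·
    (7,4)@(15, 9): e=[17,20,5] → #
    (8,4)@(17, 9): e=[1,16,25] → #
    (9,4)@(19, 9): e=[-15,12,45] → ·
    (7,5)@(15, 11): e=[27,12,3] → #
    (9,5)@(19, 11): e=[-5,4,43] → ·
    (7,6)@(15, 13): e=[37,4,1] → #
    (8,6)@(17, 13): e=[21,0,21] → ·  [on edge]
    (6,7)@(13, 15): e=[63,0,-21] → ·  [on edge]
    (7,7)@(15, 15): e=[47,-4,-1] → ·
    (4,8)@(9, 17): e=[105,0,-63] → ·  [on edge]
    (2,9)@(5, 19): e=[147,0,-105] → ·  [on edge]
    (0,10)@(1, 21): e=[189,0,-147] → ·  [on edge]
  covered (6 px):
    · · · · · · · · · ·
    · · · · · · · · · ·
    · · · · · · · · · ·
    · · · · · · · # · ·
    · · · · · · · # # ·
    · · · · · · · # # ·
    · · · · · · · # · ·
    · · · · · · · · · ·
    · · · · · · · · · ·
    · · · · · · · · · ·
    · · · · · · · · · ·
T1:
  2·area = 42  (B↔C swapped to make it positive)
  edge (15, 14)→(19, 12): d=(4,-2) top-left  bias=+0
  edge (19, 12)→(20, 22): d=(1,10) right/bottom  bias=-1
  edge (20, 22)→(15, 14): d=(-5,-8) top-left  bias=+0
    (8,6)@(17, 13): e=[0,21,21] → #  [on edge]
    (9,6)@(19, 13): e=[4,1,37] → #
    (6,7)@(13, 15): e=[0,63,-21] → ·  [on edge]
    (8,7)@(17, 15): e=[8,23,11] → #
    (4,8)@(9, 17): e=[0,105,-63] → ·  [on edge]
    (8,8)@(17, 17): e=[16,25,1] → #
    (2,9)@(5, 19): e=[0,147,-105] → ·  [on edge]
    (8,9)@(17, 19): e=[24,27,-9] → ·
    (9,9)@(19, 19): e=[28,7,7] → #
    (0,10)@(1, 21): e=[0,189,-147] → ·  [on edge]
    (9,10)@(19, 21): e=[36,9,-3] → ·
  covered (7 px):
    · · · · · · · · · ·
    · · · · · · · · · ·
    · · · · · · · · · ·
    · · · · · · · · · ·
    · · · · · · · · · ·
    · · · · · · · · · ·
    · · · · · · · · # #
    · · · · · · · · # #
    · · · · · · · · # #
    · · · · · · · · · #
    · · · · · · · · · ·

Final: [[7,3],[7,4],[8,4],[7,5],[8,5],[7,6]]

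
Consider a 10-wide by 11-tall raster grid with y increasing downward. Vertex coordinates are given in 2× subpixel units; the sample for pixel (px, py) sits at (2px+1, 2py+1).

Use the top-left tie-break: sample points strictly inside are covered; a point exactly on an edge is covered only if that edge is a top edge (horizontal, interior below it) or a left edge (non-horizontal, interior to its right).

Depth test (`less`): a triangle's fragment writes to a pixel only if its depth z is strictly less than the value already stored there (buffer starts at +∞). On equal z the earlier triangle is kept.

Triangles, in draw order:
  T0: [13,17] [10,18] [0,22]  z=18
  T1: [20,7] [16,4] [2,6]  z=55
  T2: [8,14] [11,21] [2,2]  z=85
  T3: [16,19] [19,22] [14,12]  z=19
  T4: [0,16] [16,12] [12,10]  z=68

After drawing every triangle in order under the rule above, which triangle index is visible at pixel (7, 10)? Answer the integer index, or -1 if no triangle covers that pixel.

T0:
  2·area = 2  (B↔C swapped to make it positive)
  edge (13, 17)→(0, 22): d=(-13,5) right/bottom  bias=-1
  edge (0, 22)→(10, 18): d=(10,-4) top-left  bias=+0
  edge (10, 18)→(13, 17): d=(3,-1) top-left  bias=+0
    (9,7)@(19, 15): e=[-4,6,0] → ·  [on edge]
    (6,8)@(13, 17): e=[0,2,0] → ·  [on edge]
    (3,9)@(7, 19): e=[4,-2,0] → ·  [on edge]
    (0,10)@(1, 21): e=[8,-6,0] → ·  [on edge]
  covered (0 px):
    · · · · · · · · · ·
    · · · · · · · · · ·
    · · · · · · · · · ·
    · · · · · · · · · ·
    · · · · · · · · · ·
    · · · · · · · · · ·
    · · · · · · · · · ·
    · · · · · · · · · ·
    · · · · · · · · · ·
    · · · · · · · · · ·
    · · · · · · · · · ·
T1:
  2·area = 50  (B↔C swapped to make it positive)
  edge (20, 7)→(2, 6): d=(-18,-1) top-left  bias=+0
  edge (2, 6)→(16, 4): d=(14,-2) top-left  bias=+0
  edge (16, 4)→(20, 7): d=(4,3) right/bottom  bias=-1
    (4,2)@(9, 5): e=[25,0,25] → #  [on edge]
    (5,2)@(11, 5): e=[27,4,19] → #
    (6,2)@(13, 5): e=[29,8,13] → #
    (7,2)@(15, 5): e=[31,12,7] → #
    (8,2)@(17, 5): e=[33,16,1] → #
    (9,2)@(19, 5): e=[35,20,-5] → ·
    (4,3)@(9, 7): e=[-11,28,33] → ·
    (5,3)@(11, 7): e=[-9,32,27] → ·
    (6,3)@(13, 7): e=[-7,36,21] → ·
    (7,3)@(15, 7): e=[-5,40,15] → ·
    (8,3)@(17, 7): e=[-3,44,9] → ·
  covered (5 px):
    · · · · · · · · · ·
    · · · · · · · · · ·
    · · · · # # # # # ·
    · · · · · · · · · ·
    · · · · · · · · · ·
    · · · · · · · · · ·
    · · · · · · · · · ·
    · · · · · · · · · ·
    · · · · · · · · · ·
    · · · · · · · · · ·
    · · · · · · · · · ·
T2:
  2·area = 6
  edge (8, 14)→(11, 21): d=(3,7) right/bottom  bias=-1
  edge (11, 21)→(2, 2): d=(-9,-19) top-left  bias=+0
  edge (2, 2)→(8, 14): d=(6,12) right/bottom  bias=-1
    (2,3)@(5, 7): e=[0,12,-6] → ·  [on edge]
    (5,10)@(11, 21): e=[0,0,6] → ·  [on edge]
  covered (0 px):
    · · · · · · · · · ·
    · · · · · · · · · ·
    · · · · · · · · · ·
    · · · · · · · · · ·
    · · · · · · · · · ·
    · · · · · · · · · ·
    · · · · · · · · · ·
    · · · · · · · · · ·
    · · · · · · · · · ·
    · · · · · · · · · ·
    · · · · · · · · · ·
T3:
  2·area = 15  (B↔C swapped to make it positive)
  edge (16, 19)→(14, 12): d=(-2,-7) top-left  bias=+0
  edge (14, 12)→(19, 22): d=(5,10) right/bottom  bias=-1
  edge (19, 22)→(16, 19): d=(-3,-3) top-left  bias=+0
    (7,7)@(15, 15): e=[1,5,9] → #
    (8,7)@(17, 15): e=[15,-15,15] → ·
    (7,8)@(15, 17): e=[-3,15,3] → ·
    (8,9)@(17, 19): e=[7,5,3] → #
    (9,9)@(19, 19): e=[21,-15,9] → ·
    (8,10)@(17, 21): e=[3,15,-3] → ·
  covered (2 px):
    · · · · · · · · · ·
    · · · · · · · · · ·
    · · · · · · · · · ·
    · · · · · · · · · ·
    · · · · · · · · · ·
    · · · · · · · · · ·
    · · · · · · · · · ·
    · · · · · · · # · ·
    · · · · · · · · · ·
    · · · · · · · · # ·
    · · · · · · · · · ·
T4:
  2·area = 48  (B↔C swapped to make it positive)
  edge (0, 16)→(12, 10): d=(12,-6) top-left  bias=+0
  edge (12, 10)→(16, 12): d=(4,2) right/bottom  bias=-1
  edge (16, 12)→(0, 16): d=(-16,4) right/bottom  bias=-1
    (5,5)@(11, 11): e=[6,6,36] → #
    (6,5)@(13, 11): e=[18,2,28] → #
    (7,5)@(15, 11): e=[30,-2,20] → ·
    (3,6)@(7, 13): e=[6,22,20] → #
    (4,6)@(9, 13): e=[18,18,12] → #
    (6,6)@(13, 13): e=[42,10,-4] → ·
    (1,7)@(3, 15): e=[6,38,4] → #
    (2,7)@(5, 15): e=[18,34,-4] → ·
    (3,7)@(7, 15): e=[30,30,-12] → ·
    (4,7)@(9, 15): e=[42,26,-20] → ·
    (5,7)@(11, 15): e=[54,22,-28] → ·
    (1,8)@(3, 17): e=[30,46,-28] → ·
  covered (6 px):
    · · · · · · · · · ·
    · · · · · · · · · ·
    · · · · · · · · · ·
    · · · · · · · · · ·
    · · · · · · · · · ·
    · · · · · # # · · ·
    · · · # # # · · · ·
    · # · · · · · · · ·
    · · · · · · · · · ·
    · · · · · · · · · ·
    · · · · · · · · · ·

Z-buffer (winner per pixel, '.' = empty):
  . . . . . . . . . .
  . . . . . . . . . .
  . . . . 1 1 1 1 1 .
  . . . . . . . . . .
  . . . . . . . . . .
  . . . . . 4 4 . . .
  . . . 4 4 4 . . . .
  . 4 . . . . . 3 . .
  . . . . . . . . . .
  . . . . . . . . 3 .
  . . . . . . . . . .

Answer: -1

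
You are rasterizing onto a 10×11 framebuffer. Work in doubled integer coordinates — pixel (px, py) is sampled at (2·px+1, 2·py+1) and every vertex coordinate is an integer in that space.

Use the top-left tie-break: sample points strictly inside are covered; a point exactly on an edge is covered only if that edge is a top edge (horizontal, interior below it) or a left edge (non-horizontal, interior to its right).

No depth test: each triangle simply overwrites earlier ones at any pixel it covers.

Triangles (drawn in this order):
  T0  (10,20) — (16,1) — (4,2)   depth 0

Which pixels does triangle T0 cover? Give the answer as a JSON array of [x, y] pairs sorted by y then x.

T0:
  2·area = 222  (B↔C swapped to make it positive)
  edge (10, 20)→(4, 2): d=(-6,-18) top-left  bias=+0
  edge (4, 2)→(16, 1): d=(12,-1) top-left  bias=+0
  edge (16, 1)→(10, 20): d=(-6,19) right/bottom  bias=-1
    (2,1)@(5, 3): e=[12,13,197] → █
    (3,1)@(7, 3): e=[48,15,159] → █
    (4,1)@(9, 3): e=[84,17,121] → █
    (5,1)@(11, 3): e=[120,19,83] → █
    (6,1)@(13, 3): e=[156,21,45] → █
    (7,1)@(15, 3): e=[192,23,7] → █
    (8,1)@(17, 3): e=[228,25,-31] → ·
    (2,2)@(5, 5): e=[0,37,185] → █  [on edge]
    (7,2)@(15, 5): e=[180,47,-5] → ·
    (2,3)@(5, 7): e=[-12,61,173] → ·
    (3,3)@(7, 7): e=[24,63,135] → █
    (7,3)@(15, 7): e=[168,71,-17] → ·
    (3,5)@(7, 11): e=[0,111,111] → █  [on edge]
    (4,8)@(9, 17): e=[0,185,37] → █  [on edge]
  covered (27 px):
    · · · · · · · · · ·
    · · █ █ █ █ █ █ · ·
    · · █ █ █ █ █ · · ·
    · · · █ █ █ █ · · ·
    · · · █ █ █ █ · · ·
    · · · █ █ █ · · · ·
    · · · · █ █ · · · ·
    · · · · █ █ · · · ·
    · · · · █ · · · · ·
    · · · · · · · · · ·
    · · · · · · · · · ·

Result: [[2,1],[3,1],[4,1],[5,1],[6,1],[7,1],[2,2],[3,2],[4,2],[5,2],[6,2],[3,3],[4,3],[5,3],[6,3],[3,4],[4,4],[5,4],[6,4],[3,5],[4,5],[5,5],[4,6],[5,6],[4,7],[5,7],[4,8]]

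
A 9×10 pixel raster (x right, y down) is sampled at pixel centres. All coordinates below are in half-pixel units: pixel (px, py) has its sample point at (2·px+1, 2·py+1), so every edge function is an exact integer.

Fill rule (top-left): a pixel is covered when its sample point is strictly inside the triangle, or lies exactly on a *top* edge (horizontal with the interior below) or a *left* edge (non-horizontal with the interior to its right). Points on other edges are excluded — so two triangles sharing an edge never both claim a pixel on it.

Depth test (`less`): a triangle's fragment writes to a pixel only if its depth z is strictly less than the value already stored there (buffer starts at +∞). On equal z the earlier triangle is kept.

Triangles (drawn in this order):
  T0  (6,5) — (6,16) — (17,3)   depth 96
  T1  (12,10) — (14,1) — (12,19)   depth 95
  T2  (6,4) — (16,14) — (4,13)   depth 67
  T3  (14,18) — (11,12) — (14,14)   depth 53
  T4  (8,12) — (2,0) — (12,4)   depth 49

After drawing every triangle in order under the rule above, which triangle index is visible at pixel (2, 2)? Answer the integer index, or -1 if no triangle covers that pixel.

T0:
  2·area = 121  (B↔C swapped to make it positive)
  edge (6, 5)→(17, 3): d=(11,-2) top-left  bias=+0
  edge (17, 3)→(6, 16): d=(-11,13) right/bottom  bias=-1
  edge (6, 16)→(6, 5): d=(0,-11) top-left  bias=+0
    (8,1)@(17, 3): e=[0,0,121] → ·  [on edge]
    (3,2)@(7, 5): e=[2,108,11] → #
    (4,2)@(9, 5): e=[6,82,33] → #
    (5,2)@(11, 5): e=[10,56,55] → #
    (6,2)@(13, 5): e=[14,30,77] → #
    (7,2)@(15, 5): e=[18,4,99] → #
    (8,2)@(17, 5): e=[22,-22,121] → ·
    (3,3)@(7, 7): e=[24,86,11] → #
    (7,3)@(15, 7): e=[40,-18,99] → ·
    (3,4)@(7, 9): e=[46,64,11] → #
    (6,4)@(13, 9): e=[58,-14,77] → ·
    (3,5)@(7, 11): e=[68,42,11] → #
  covered (15 px):
    · · · · · · · · ·
    · · · · · · · · ·
    · · · # # # # # ·
    · · · # # # # · ·
    · · · # # # · · ·
    · · · # # · · · ·
    · · · # · · · · ·
    · · · · · · · · ·
    · · · · · · · · ·
    · · · · · · · · ·
T1:
  2·area = 18
  edge (12, 10)→(14, 1): d=(2,-9) top-left  bias=+0
  edge (14, 1)→(12, 19): d=(-2,18) right/bottom  bias=-1
  edge (12, 19)→(12, 10): d=(0,-9) top-left  bias=+0
    (6,3)@(13, 7): e=[3,6,9] → #
    (7,3)@(15, 7): e=[21,-30,27] → ·
    (6,4)@(13, 9): e=[7,2,9] → #
    (7,4)@(15, 9): e=[25,-34,27] → ·
    (6,5)@(13, 11): e=[11,-2,9] → ·
  covered (2 px):
    · · · · · · · · ·
    · · · · · · · · ·
    · · · · · · · · ·
    · · · · · · # · ·
    · · · · · · # · ·
    · · · · · · · · ·
    · · · · · · · · ·
    · · · · · · · · ·
    · · · · · · · · ·
    · · · · · · · · ·
T2:
  2·area = 110
  edge (6, 4)→(16, 14): d=(10,10) right/bottom  bias=-1
  edge (16, 14)→(4, 13): d=(-12,-1) top-left  bias=+0
  edge (4, 13)→(6, 4): d=(2,-9) top-left  bias=+0
    (1,0)@(3, 1): e=[0,143,-33] → ·  [on edge]
    (2,1)@(5, 3): e=[0,121,-11] → ·  [on edge]
    (3,2)@(7, 5): e=[0,99,11] → ·  [on edge]
    (3,3)@(7, 7): e=[20,75,15] → #
    (4,3)@(9, 7): e=[0,77,33] → ·  [on edge]
    (2,4)@(5, 9): e=[60,49,1] → #
    (4,4)@(9, 9): e=[20,53,37] → #
    (5,4)@(11, 9): e=[0,55,55] → ·  [on edge]
    (2,5)@(5, 11): e=[80,25,5] → #
    (5,5)@(11, 11): e=[20,31,59] → #
    (6,5)@(13, 11): e=[0,33,77] → ·  [on edge]
    (2,6)@(5, 13): e=[100,1,9] → #
    (7,6)@(15, 13): e=[0,11,99] → ·  [on edge]
    (8,7)@(17, 15): e=[0,-11,121] → ·  [on edge]
  covered (13 px):
    · · · · · · · · ·
    · · · · · · · · ·
    · · · · · · · · ·
    · · · # · · · · ·
    · · # # # · · · ·
    · · # # # # · · ·
    · · # # # # # · ·
    · · · · · · · · ·
    · · · · · · · · ·
    · · · · · · · · ·
T3:
  2·area = 12
  edge (14, 18)→(11, 12): d=(-3,-6) top-left  bias=+0
  edge (11, 12)→(14, 14): d=(3,2) right/bottom  bias=-1
  edge (14, 14)→(14, 18): d=(0,4) right/bottom  bias=-1
    (6,7)@(13, 15): e=[3,5,4] → #
    (7,7)@(15, 15): e=[15,1,-4] → ·
    (6,8)@(13, 17): e=[-3,11,4] → ·
  covered (1 px):
    · · · · · · · · ·
    · · · · · · · · ·
    · · · · · · · · ·
    · · · · · · · · ·
    · · · · · · · · ·
    · · · · · · · · ·
    · · · · · · · · ·
    · · · · · · # · ·
    · · · · · · · · ·
    · · · · · · · · ·
T4:
  2·area = 96
  edge (8, 12)→(2, 0): d=(-6,-12) top-left  bias=+0
  edge (2, 0)→(12, 4): d=(10,4) right/bottom  bias=-1
  edge (12, 4)→(8, 12): d=(-4,8) right/bottom  bias=-1
    (1,0)@(3, 1): e=[6,6,84] → #
    (2,0)@(5, 1): e=[30,-2,68] → ·
    (1,1)@(3, 3): e=[-6,26,76] → ·
    (2,1)@(5, 3): e=[18,18,60] → #
    (3,1)@(7, 3): e=[42,10,44] → #
    (4,1)@(9, 3): e=[66,2,28] → #
    (5,1)@(11, 3): e=[90,-6,12] → ·
    (2,2)@(5, 5): e=[6,38,52] → #
    (5,2)@(11, 5): e=[78,14,4] → #
    (6,2)@(13, 5): e=[102,6,-12] → ·
    (2,3)@(5, 7): e=[-6,58,44] → ·
    (3,3)@(7, 7): e=[18,50,28] → #
  covered (12 px):
    · # · · · · · · ·
    · · # # # · · · ·
    · · # # # # · · ·
    · · · # # · · · ·
    · · · # # · · · ·
    · · · · · · · · ·
    · · · · · · · · ·
    · · · · · · · · ·
    · · · · · · · · ·
    · · · · · · · · ·

Z-buffer (winner per pixel, '.' = empty):
  . 4 . . . . . . .
  . . 4 4 4 . . . .
  . . 4 4 4 4 0 0 .
  . . . 4 4 0 1 . .
  . . 2 4 4 0 1 . .
  . . 2 2 2 2 . . .
  . . 2 2 2 2 2 . .
  . . . . . . 3 . .
  . . . . . . . . .
  . . . . . . . . .

Final: 4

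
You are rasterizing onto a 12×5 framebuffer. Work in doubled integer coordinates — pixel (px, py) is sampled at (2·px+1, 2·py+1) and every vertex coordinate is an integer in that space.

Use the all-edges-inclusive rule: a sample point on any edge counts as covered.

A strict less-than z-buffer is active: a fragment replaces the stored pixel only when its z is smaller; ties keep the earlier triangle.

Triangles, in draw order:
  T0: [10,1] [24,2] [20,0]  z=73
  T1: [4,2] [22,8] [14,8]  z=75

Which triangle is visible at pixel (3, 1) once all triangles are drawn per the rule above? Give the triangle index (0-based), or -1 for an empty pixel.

T0:
  2·area = 24  (B↔C swapped to make it positive)
  edge (10, 1)→(20, 0): d=(10,-1) inclusive
  edge (20, 0)→(24, 2): d=(4,2) inclusive
  edge (24, 2)→(10, 1): d=(-14,-1) inclusive
    (5,0)@(11, 1): e=[1,22,1] → █
    (6,0)@(13, 1): e=[3,18,3] → █
    (7,0)@(15, 1): e=[5,14,5] → █
    (8,0)@(17, 1): e=[7,10,7] → █
    (9,0)@(19, 1): e=[9,6,9] → █
    (10,0)@(21, 1): e=[11,2,11] → █
    (11,0)@(23, 1): e=[13,-2,13] → ·
    (5,1)@(11, 3): e=[21,30,-27] → ·
    (6,1)@(13, 3): e=[23,26,-25] → ·
    (7,1)@(15, 3): e=[25,22,-23] → ·
    (8,1)@(17, 3): e=[27,18,-21] → ·
    (9,1)@(19, 3): e=[29,14,-19] → ·
  covered (6 px):
    · · · · · █ █ █ █ █ █ ·
    · · · · · · · · · · · ·
    · · · · · · · · · · · ·
    · · · · · · · · · · · ·
    · · · · · · · · · · · ·
T1:
  2·area = 48
  edge (4, 2)→(22, 8): d=(18,6) inclusive
  edge (22, 8)→(14, 8): d=(-8,0) inclusive
  edge (14, 8)→(4, 2): d=(-10,-6) inclusive
    (0,0)@(1, 1): e=[0,56,-8] → ·  [on edge]
    (3,1)@(7, 3): e=[0,40,8] → █  [on edge]
    (4,1)@(9, 3): e=[-12,40,20] → ·
    (3,2)@(7, 5): e=[36,24,-12] → ·
    (4,2)@(9, 5): e=[24,24,0] → █  [on edge]
    (5,2)@(11, 5): e=[12,24,12] → █
    (6,2)@(13, 5): e=[0,24,24] → █  [on edge]
    (7,2)@(15, 5): e=[-12,24,36] → ·
    (4,3)@(9, 7): e=[60,8,-20] → ·
    (5,3)@(11, 7): e=[48,8,-8] → ·
    (6,3)@(13, 7): e=[36,8,4] → █
    (7,3)@(15, 7): e=[24,8,16] → █
    (9,3)@(19, 7): e=[0,8,40] → █  [on edge]
  covered (8 px):
    · · · · · · · · · · · ·
    · · · █ · · · · · · · ·
    · · · · █ █ █ · · · · ·
    · · · · · · █ █ █ █ · ·
    · · · · · · · · · · · ·

Z-buffer (winner per pixel, '.' = empty):
  . . . . . 0 0 0 0 0 0 .
  . . . 1 . . . . . . . .
  . . . . 1 1 1 . . . . .
  . . . . . . 1 1 1 1 . .
  . . . . . . . . . . . .

Result: 1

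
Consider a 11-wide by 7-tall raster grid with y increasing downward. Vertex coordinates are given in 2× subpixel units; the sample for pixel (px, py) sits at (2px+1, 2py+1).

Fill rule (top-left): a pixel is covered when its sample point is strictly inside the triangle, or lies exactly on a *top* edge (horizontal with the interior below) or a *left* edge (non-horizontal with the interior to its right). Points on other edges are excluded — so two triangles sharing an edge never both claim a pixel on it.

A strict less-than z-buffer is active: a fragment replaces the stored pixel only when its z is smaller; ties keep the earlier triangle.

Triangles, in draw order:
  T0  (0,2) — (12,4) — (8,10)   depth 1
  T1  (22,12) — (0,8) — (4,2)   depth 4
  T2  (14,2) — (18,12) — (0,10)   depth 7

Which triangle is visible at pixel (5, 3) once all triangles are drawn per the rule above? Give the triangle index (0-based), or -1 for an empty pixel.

T0:
  2·area = 80
  edge (0, 2)→(12, 4): d=(12,2) right/bottom  bias=-1
  edge (12, 4)→(8, 10): d=(-4,6) right/bottom  bias=-1
  edge (8, 10)→(0, 2): d=(-8,-8) top-left  bias=+0
    (0,1)@(1, 3): e=[10,70,0] → X  [on edge]
    (1,1)@(3, 3): e=[6,58,16] → X
    (2,1)@(5, 3): e=[2,46,32] → X
    (3,1)@(7, 3): e=[-2,34,48] → .
    (0,2)@(1, 5): e=[34,62,-16] → .
    (1,2)@(3, 5): e=[30,50,0] → X  [on edge]
    (3,2)@(7, 5): e=[22,26,32] → X
    (4,2)@(9, 5): e=[18,14,48] → X
    (5,2)@(11, 5): e=[14,2,64] → X
    (6,2)@(13, 5): e=[10,-10,80] → .
    (1,3)@(3, 7): e=[54,42,-16] → .
    (2,3)@(5, 7): e=[50,30,0] → X  [on edge]
    (3,4)@(7, 9): e=[70,10,0] → X  [on edge]
    (4,5)@(9, 11): e=[90,-10,0] → .  [on edge]
    (5,6)@(11, 13): e=[110,-30,0] → .  [on edge]
  covered (12 px):
    . . . . . . . . . . .
    X X X . . . . . . . .
    . X X X X X . . . . .
    . . X X X . . . . . .
    . . . X . . . . . . .
    . . . . . . . . . . .
    . . . . . . . . . . .
T1:
  2·area = 148
  edge (22, 12)→(0, 8): d=(-22,-4) top-left  bias=+0
  edge (0, 8)→(4, 2): d=(4,-6) top-left  bias=+0
  edge (4, 2)→(22, 12): d=(18,10) right/bottom  bias=-1
    (2,1)@(5, 3): e=[130,10,8] → X
    (3,1)@(7, 3): e=[138,22,-12] → .
    (1,2)@(3, 5): e=[78,6,64] → X
    (3,2)@(7, 5): e=[94,30,24] → X
    (4,2)@(9, 5): e=[102,42,4] → X
    (5,2)@(11, 5): e=[110,54,-16] → .
    (0,3)@(1, 7): e=[26,2,120] → X
    (5,3)@(11, 7): e=[66,62,20] → X
    (6,3)@(13, 7): e=[74,74,0] → .  [on edge]
    (0,4)@(1, 9): e=[-18,10,156] → .
    (1,4)@(3, 9): e=[-10,22,136] → .
    (2,4)@(5, 9): e=[-2,34,116] → .
  covered (18 px):
    . . . . . . . . . . .
    . . X . . . . . . . .
    . X X X X . . . . . .
    X X X X X X . . . . .
    . . . X X X X X . . .
    . . . . . . . . X X .
    . . . . . . . . . . .
T2:
  2·area = 172
  edge (14, 2)→(18, 12): d=(4,10) right/bottom  bias=-1
  edge (18, 12)→(0, 10): d=(-18,-2) top-left  bias=+0
  edge (0, 10)→(14, 2): d=(14,-8) top-left  bias=+0
    (6,1)@(13, 3): e=[14,152,6] → X
    (7,1)@(15, 3): e=[-6,156,22] → .
    (4,2)@(9, 5): e=[62,108,2] → X
    (5,2)@(11, 5): e=[42,112,18] → X
    (7,2)@(15, 5): e=[2,120,50] → X
    (8,2)@(17, 5): e=[-18,124,66] → .
    (3,3)@(7, 7): e=[90,68,14] → X
    (8,3)@(17, 7): e=[-10,88,94] → .
    (1,4)@(3, 9): e=[138,24,10] → X
    (2,4)@(5, 9): e=[118,28,26] → X
    (8,4)@(17, 9): e=[-2,52,122] → .
    (1,5)@(3, 11): e=[146,-12,38] → .
    (4,5)@(9, 11): e=[86,0,86] → X  [on edge]
  covered (22 px):
    . . . . . . . . . . .
    . . . . . . X . . . .
    . . . . X X X X . . .
    . . . X X X X X . . .
    . X X X X X X X . . .
    . . . . X X X X X . .
    . . . . . . . . . . .

Z-buffer (winner per pixel, '.' = empty):
  . . . . . . . . . . .
  0 0 0 . . . 2 . . . .
  . 0 0 0 0 0 2 2 . . .
  1 1 0 0 0 1 2 2 . . .
  . 2 2 0 1 1 1 1 . . .
  . . . . 2 2 2 2 1 1 .
  . . . . . . . . . . .

Final: 1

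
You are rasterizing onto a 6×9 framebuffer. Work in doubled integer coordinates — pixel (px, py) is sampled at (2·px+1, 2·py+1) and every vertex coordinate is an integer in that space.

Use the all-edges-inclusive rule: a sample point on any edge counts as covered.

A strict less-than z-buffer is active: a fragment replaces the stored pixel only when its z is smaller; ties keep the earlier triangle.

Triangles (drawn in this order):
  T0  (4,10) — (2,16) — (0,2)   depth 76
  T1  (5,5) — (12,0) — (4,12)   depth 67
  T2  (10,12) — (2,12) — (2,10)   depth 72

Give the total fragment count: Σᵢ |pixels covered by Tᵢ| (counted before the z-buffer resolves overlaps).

T0:
  2·area = 40
  edge (4, 10)→(2, 16): d=(-2,6) inclusive
  edge (2, 16)→(0, 2): d=(-2,-14) inclusive
  edge (0, 2)→(4, 10): d=(4,8) inclusive
    (3,0)@(7, 1): e=[0,100,-60] → .  [on edge]
    (0,2)@(1, 5): e=[28,8,4] → X
    (1,2)@(3, 5): e=[16,36,-12] → .
    (0,3)@(1, 7): e=[24,4,12] → X
    (1,3)@(3, 7): e=[12,32,-4] → .
    (2,3)@(5, 7): e=[0,60,-20] → .  [on edge]
    (0,4)@(1, 9): e=[20,0,20] → X  [on edge]
    (1,4)@(3, 9): e=[8,28,4] → X
    (2,4)@(5, 9): e=[-4,56,-12] → .
    (0,5)@(1, 11): e=[16,-4,28] → .
    (1,5)@(3, 11): e=[4,24,12] → X
    (2,5)@(5, 11): e=[-8,52,-4] → .
    (1,6)@(3, 13): e=[0,20,20] → X  [on edge]
  covered (6 px):
    . . . . . .
    . . . . . .
    X . . . . .
    X . . . . .
    X X . . . .
    . X . . . .
    . X . . . .
    . . . . . .
    . . . . . .
T1:
  2·area = 44
  edge (5, 5)→(12, 0): d=(7,-5) inclusive
  edge (12, 0)→(4, 12): d=(-8,12) inclusive
  edge (4, 12)→(5, 5): d=(1,-7) inclusive
    (5,0)@(11, 1): e=[2,4,38] → X
    (4,1)@(9, 3): e=[6,12,26] → X
    (5,1)@(11, 3): e=[16,-12,40] → .
    (2,2)@(5, 5): e=[0,44,0] → X  [on edge]
    (3,2)@(7, 5): e=[10,20,14] → X
    (4,2)@(9, 5): e=[20,-4,28] → .
    (2,3)@(5, 7): e=[14,28,2] → X
    (4,3)@(9, 7): e=[34,-20,30] → .
    (2,4)@(5, 9): e=[28,12,4] → X
    (3,4)@(7, 9): e=[38,-12,18] → .
    (2,5)@(5, 11): e=[42,-4,6] → .
  covered (7 px):
    . . . . . X
    . . . . X .
    . . X X . .
    . . X X . .
    . . X . . .
    . . . . . .
    . . . . . .
    . . . . . .
    . . . . . .
T2:
  2·area = 16
  edge (10, 12)→(2, 12): d=(-8,0) inclusive
  edge (2, 12)→(2, 10): d=(0,-2) inclusive
  edge (2, 10)→(10, 12): d=(8,2) inclusive
    (1,5)@(3, 11): e=[8,2,6] → X
    (2,5)@(5, 11): e=[8,6,2] → X
    (3,5)@(7, 11): e=[8,10,-2] → .
    (1,6)@(3, 13): e=[-8,2,22] → .
    (2,6)@(5, 13): e=[-8,6,18] → .
  covered (2 px):
    . . . . . .
    . . . . . .
    . . . . . .
    . . . . . .
    . . . . . .
    . X X . . .
    . . . . . .
    . . . . . .
    . . . . . .

Final: 15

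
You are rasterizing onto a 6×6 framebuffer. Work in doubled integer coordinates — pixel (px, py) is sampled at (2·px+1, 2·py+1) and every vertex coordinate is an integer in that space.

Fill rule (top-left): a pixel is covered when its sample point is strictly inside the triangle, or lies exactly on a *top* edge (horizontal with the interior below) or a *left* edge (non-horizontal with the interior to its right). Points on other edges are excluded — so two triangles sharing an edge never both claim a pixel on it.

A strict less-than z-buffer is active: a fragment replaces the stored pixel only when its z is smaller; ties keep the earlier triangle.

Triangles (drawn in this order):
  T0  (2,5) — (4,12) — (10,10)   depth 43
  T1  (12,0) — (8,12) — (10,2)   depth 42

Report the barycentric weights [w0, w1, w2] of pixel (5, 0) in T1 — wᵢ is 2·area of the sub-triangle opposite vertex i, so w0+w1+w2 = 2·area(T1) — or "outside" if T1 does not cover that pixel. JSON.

T0:
  2·area = 46  (B↔C swapped to make it positive)
  edge (2, 5)→(10, 10): d=(8,5) right/bottom  bias=-1
  edge (10, 10)→(4, 12): d=(-6,2) right/bottom  bias=-1
  edge (4, 12)→(2, 5): d=(-2,-7) top-left  bias=+0
    (1,3)@(3, 7): e=[11,32,3] → #
    (2,3)@(5, 7): e=[1,28,17] → #
    (3,3)@(7, 7): e=[-9,24,31] → ·
    (1,4)@(3, 9): e=[27,20,-1] → ·
    (2,4)@(5, 9): e=[17,16,13] → #
    (3,4)@(7, 9): e=[7,12,27] → #
    (4,4)@(9, 9): e=[-3,8,41] → ·
    (2,5)@(5, 11): e=[33,4,9] → #
    (3,5)@(7, 11): e=[23,0,23] → ·  [on edge]
  covered (5 px):
    · · · · · ·
    · · · · · ·
    · · · · · ·
    · # # · · ·
    · · # # · ·
    · · # · · ·
T1:
  2·area = 16
  edge (12, 0)→(8, 12): d=(-4,12) right/bottom  bias=-1
  edge (8, 12)→(10, 2): d=(2,-10) top-left  bias=+0
  edge (10, 2)→(12, 0): d=(2,-2) top-left  bias=+0
    (5,0)@(11, 1): e=[8,8,0] → #  [on edge]
    (4,1)@(9, 3): e=[24,-8,0] → ·  [on edge]
    (5,1)@(11, 3): e=[0,12,4] → ·  [on edge]
    (3,2)@(7, 5): e=[40,-24,0] → ·  [on edge]
    (2,3)@(5, 7): e=[56,-40,0] → ·  [on edge]
    (4,3)@(9, 7): e=[8,0,8] → #  [on edge]
    (5,3)@(11, 7): e=[-16,20,12] → ·
    (1,4)@(3, 9): e=[72,-56,0] → ·  [on edge]
    (4,4)@(9, 9): e=[0,4,12] → ·  [on edge]
    (0,5)@(1, 11): e=[88,-72,0] → ·  [on edge]
  covered (2 px):
    · · · · · #
    · · · · · ·
    · · · · · ·
    · · · · # ·
    · · · · · ·
    · · · · · ·

Answer: [8,0,8]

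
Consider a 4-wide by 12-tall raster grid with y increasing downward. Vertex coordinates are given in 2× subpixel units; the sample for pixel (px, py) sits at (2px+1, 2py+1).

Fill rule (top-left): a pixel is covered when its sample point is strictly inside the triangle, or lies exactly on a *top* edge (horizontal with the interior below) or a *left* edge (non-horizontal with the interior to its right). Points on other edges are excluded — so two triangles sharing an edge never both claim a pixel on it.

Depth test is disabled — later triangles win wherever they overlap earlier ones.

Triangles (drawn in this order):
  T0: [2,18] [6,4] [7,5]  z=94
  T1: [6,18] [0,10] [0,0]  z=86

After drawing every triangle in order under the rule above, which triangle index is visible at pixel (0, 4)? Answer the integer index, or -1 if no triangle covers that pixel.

T0:
  2·area = 18
  edge (2, 18)→(6, 4): d=(4,-14) top-left  bias=+0
  edge (6, 4)→(7, 5): d=(1,1) right/bottom  bias=-1
  edge (7, 5)→(2, 18): d=(-5,13) right/bottom  bias=-1
    (1,0)@(3, 1): e=[-54,0,72] → ·  [on edge]
    (2,1)@(5, 3): e=[-18,0,36] → ·  [on edge]
    (3,2)@(7, 5): e=[18,0,0] → ·  [on edge]
    (2,4)@(5, 9): e=[6,6,6] → #
    (3,4)@(7, 9): e=[34,4,-20] → ·
    (2,5)@(5, 11): e=[14,8,-4] → ·
    (1,7)@(3, 15): e=[2,14,2] → #
    (2,7)@(5, 15): e=[30,12,-24] → ·
    (1,8)@(3, 17): e=[10,16,-8] → ·
  covered (2 px):
    · · · ·
    · · · ·
    · · · ·
    · · · ·
    · · # ·
    · · · ·
    · · · ·
    · # · ·
    · · · ·
    · · · ·
    · · · ·
    · · · ·
T1:
  2·area = 60
  edge (6, 18)→(0, 10): d=(-6,-8) top-left  bias=+0
  edge (0, 10)→(0, 0): d=(0,-10) top-left  bias=+0
  edge (0, 0)→(6, 18): d=(6,18) right/bottom  bias=-1
    (0,1)@(1, 3): e=[50,10,0] → ·  [on edge]
    (0,2)@(1, 5): e=[38,10,12] → #
    (1,2)@(3, 5): e=[54,30,-24] → ·
    (0,3)@(1, 7): e=[26,10,24] → #
    (1,3)@(3, 7): e=[42,30,-12] → ·
    (0,4)@(1, 9): e=[14,10,36] → #
    (1,4)@(3, 9): e=[30,30,0] → ·  [on edge]
    (0,5)@(1, 11): e=[2,10,48] → #
    (1,5)@(3, 11): e=[18,30,12] → #
    (2,5)@(5, 11): e=[34,50,-24] → ·
    (0,6)@(1, 13): e=[-10,10,60] → ·
    (1,6)@(3, 13): e=[6,30,24] → #
    (2,7)@(5, 15): e=[10,50,0] → ·  [on edge]
    (3,10)@(7, 21): e=[-10,70,0] → ·  [on edge]
  covered (6 px):
    · · · ·
    · · · ·
    # · · ·
    # · · ·
    # · · ·
    # # · ·
    · # · ·
    · · · ·
    · · · ·
    · · · ·
    · · · ·
    · · · ·

Z-buffer (winner per pixel, '.' = empty):
  . . . .
  . . . .
  1 . . .
  1 . . .
  1 . 0 .
  1 1 . .
  . 1 . .
  . 0 . .
  . . . .
  . . . .
  . . . .
  . . . .

Final: 1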